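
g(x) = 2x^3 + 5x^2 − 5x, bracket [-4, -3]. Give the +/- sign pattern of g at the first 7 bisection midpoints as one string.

-+----+

x = -3.5 gives g = -7, negative; keep [-3.5, -3]
x = -3.25 gives g = 0.40625, positive; keep [-3.5, -3.25]
x = -3.375 gives g = -3.058594, negative; keep [-3.375, -3.25]
x = -3.3125 gives g = -1.2681, negative; keep [-3.3125, -3.25]
x = -3.28125 gives g = -0.4166, negative; keep [-3.28125, -3.25]
x = -3.265625 gives g = -0.0016, negative; keep [-3.265625, -3.25]
x = -3.2578125 gives g = 0.2032, positive; keep [-3.265625, -3.2578125]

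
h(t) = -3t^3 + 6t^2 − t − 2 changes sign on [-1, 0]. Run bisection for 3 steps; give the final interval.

h(-0.5) = 0.375 > 0, so the root lies in [-0.5, 0]
h(-0.25) = -1.328125 < 0, so the root lies in [-0.5, -0.25]
h(-0.375) = -0.623047 < 0, so the root lies in [-0.5, -0.375]

[-0.5, -0.375]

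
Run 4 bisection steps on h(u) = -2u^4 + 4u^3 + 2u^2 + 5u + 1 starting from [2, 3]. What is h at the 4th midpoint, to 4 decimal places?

u = 2.5 gives h = 10.375, positive; keep [2.5, 3]
u = 2.75 gives h = -1.320312, negative; keep [2.5, 2.75]
u = 2.625 gives h = 5.296387, positive; keep [2.625, 2.75]
u = 2.6875 gives h = 2.1928, positive; keep [2.6875, 2.75]

2.1928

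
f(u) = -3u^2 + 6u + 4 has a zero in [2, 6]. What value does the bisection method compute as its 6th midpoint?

f(4) = -20 < 0, so the root lies in [2, 4]
f(3) = -5 < 0, so the root lies in [2, 3]
f(2.5) = 0.25 > 0, so the root lies in [2.5, 3]
f(2.75) = -2.1875 < 0, so the root lies in [2.5, 2.75]
f(2.625) = -0.9219 < 0, so the root lies in [2.5, 2.625]
f(2.5625) = -0.3242 < 0, so the root lies in [2.5, 2.5625]

2.5625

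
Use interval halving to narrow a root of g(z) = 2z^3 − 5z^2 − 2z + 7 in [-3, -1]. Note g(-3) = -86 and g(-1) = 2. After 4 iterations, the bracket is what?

m = -2, g(m) = -25 (−); new bracket [-2, -1]
m = -1.5, g(m) = -8 (−); new bracket [-1.5, -1]
m = -1.25, g(m) = -2.21875 (−); new bracket [-1.25, -1]
m = -1.125, g(m) = 0.0742 (+); new bracket [-1.25, -1.125]

[-1.25, -1.125]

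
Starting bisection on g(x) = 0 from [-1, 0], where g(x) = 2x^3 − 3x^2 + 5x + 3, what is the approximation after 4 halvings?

g(-0.5) = -0.5 < 0, so the root lies in [-0.5, 0]
g(-0.25) = 1.53125 > 0, so the root lies in [-0.5, -0.25]
g(-0.375) = 0.597656 > 0, so the root lies in [-0.5, -0.375]
g(-0.4375) = 0.0708 > 0, so the root lies in [-0.5, -0.4375]

-0.4375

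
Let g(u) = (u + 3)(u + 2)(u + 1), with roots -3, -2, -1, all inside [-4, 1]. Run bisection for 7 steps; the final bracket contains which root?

-1

m = -1.5, g(m) = -0.375 (−); new bracket [-1.5, 1]
m = -0.25, g(m) = 3.609375 (+); new bracket [-1.5, -0.25]
m = -0.875, g(m) = 0.298828 (+); new bracket [-1.5, -0.875]
m = -1.1875, g(m) = -0.2761 (−); new bracket [-1.1875, -0.875]
m = -1.03125, g(m) = -0.0596 (−); new bracket [-1.03125, -0.875]
m = -0.953125, g(m) = 0.1004 (+); new bracket [-1.03125, -0.953125]
m = -0.9921875, g(m) = 0.0158 (+); new bracket [-1.03125, -0.9921875]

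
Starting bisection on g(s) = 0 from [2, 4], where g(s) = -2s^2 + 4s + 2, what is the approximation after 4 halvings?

2.375

midpoint 3: g = -4 < 0 → [2, 3]
midpoint 2.5: g = -0.5 < 0 → [2, 2.5]
midpoint 2.25: g = 0.875 > 0 → [2.25, 2.5]
midpoint 2.375: g = 0.2188 > 0 → [2.375, 2.5]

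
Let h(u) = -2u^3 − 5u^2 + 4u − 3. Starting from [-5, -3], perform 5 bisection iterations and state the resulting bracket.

[-3.3125, -3.25]

m = -4, h(m) = 29 (+); new bracket [-4, -3]
m = -3.5, h(m) = 7.5 (+); new bracket [-3.5, -3]
m = -3.25, h(m) = -0.15625 (−); new bracket [-3.5, -3.25]
m = -3.375, h(m) = 3.4336 (+); new bracket [-3.375, -3.25]
m = -3.3125, h(m) = 1.5806 (+); new bracket [-3.3125, -3.25]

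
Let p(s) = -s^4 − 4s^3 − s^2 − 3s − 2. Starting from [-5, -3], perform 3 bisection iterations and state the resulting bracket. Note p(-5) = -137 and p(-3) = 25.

p(-4) = -6 < 0, so the root lies in [-4, -3]
p(-3.5) = 17.6875 > 0, so the root lies in [-4, -3.5]
p(-3.75) = 8.371094 > 0, so the root lies in [-4, -3.75]

[-4, -3.75]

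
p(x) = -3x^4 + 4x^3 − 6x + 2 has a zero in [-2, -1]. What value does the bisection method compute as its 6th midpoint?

-1.046875

p(-1.5) = -17.6875 < 0, so the root lies in [-1.5, -1]
p(-1.25) = -5.636719 < 0, so the root lies in [-1.25, -1]
p(-1.125) = -1.750732 < 0, so the root lies in [-1.125, -1]
p(-1.0625) = -0.2461 < 0, so the root lies in [-1.0625, -1]
p(-1.03125) = 0.4077 > 0, so the root lies in [-1.0625, -1.03125]
p(-1.046875) = 0.0887 > 0, so the root lies in [-1.0625, -1.046875]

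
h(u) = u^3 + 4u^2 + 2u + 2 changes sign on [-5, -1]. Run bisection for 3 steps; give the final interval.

[-4, -3.5]

m = -3, h(m) = 5 (+); new bracket [-5, -3]
m = -4, h(m) = -6 (−); new bracket [-4, -3]
m = -3.5, h(m) = 1.125 (+); new bracket [-4, -3.5]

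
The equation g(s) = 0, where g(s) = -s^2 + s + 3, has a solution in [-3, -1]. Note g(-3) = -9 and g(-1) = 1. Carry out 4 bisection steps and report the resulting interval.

[-1.375, -1.25]

g(-2) = -3 < 0, so the root lies in [-2, -1]
g(-1.5) = -0.75 < 0, so the root lies in [-1.5, -1]
g(-1.25) = 0.1875 > 0, so the root lies in [-1.5, -1.25]
g(-1.375) = -0.2656 < 0, so the root lies in [-1.375, -1.25]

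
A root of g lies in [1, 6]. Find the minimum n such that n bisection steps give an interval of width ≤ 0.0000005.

Width after n steps is 5/2^n. Need 2^n ≥ 5/0.0000005 = 10000000.
2^23 = 8388608 < 10000000 ≤ 2^24 = 16777216, so n = 24.

24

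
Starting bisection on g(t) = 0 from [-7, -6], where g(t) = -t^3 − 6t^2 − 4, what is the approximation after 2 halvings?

g(-6.5) = 17.125 > 0, so the root lies in [-6.5, -6]
g(-6.25) = 5.765625 > 0, so the root lies in [-6.25, -6]

-6.25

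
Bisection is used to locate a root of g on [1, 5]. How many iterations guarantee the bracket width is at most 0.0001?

Width after n steps is 4/2^n. Need 2^n ≥ 4/0.0001 = 40000.
2^15 = 32768 < 40000 ≤ 2^16 = 65536, so n = 16.

16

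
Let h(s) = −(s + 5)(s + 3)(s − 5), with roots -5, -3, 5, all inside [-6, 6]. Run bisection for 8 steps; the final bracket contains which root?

5

m = 0, h(m) = 75 (+); new bracket [0, 6]
m = 3, h(m) = 96 (+); new bracket [3, 6]
m = 4.5, h(m) = 35.625 (+); new bracket [4.5, 6]
m = 5.25, h(m) = -21.1406 (−); new bracket [4.5, 5.25]
m = 4.875, h(m) = 9.7207 (+); new bracket [4.875, 5.25]
m = 5.0625, h(m) = -5.0706 (−); new bracket [4.875, 5.0625]
m = 4.96875, h(m) = 2.4825 (+); new bracket [4.96875, 5.0625]
m = 5.015625, h(m) = -1.2544 (−); new bracket [4.96875, 5.015625]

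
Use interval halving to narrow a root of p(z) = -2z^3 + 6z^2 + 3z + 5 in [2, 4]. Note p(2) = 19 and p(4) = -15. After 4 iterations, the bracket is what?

[3.5, 3.625]

m = 3, p(m) = 14 (+); new bracket [3, 4]
m = 3.5, p(m) = 3.25 (+); new bracket [3.5, 4]
m = 3.75, p(m) = -4.84375 (−); new bracket [3.5, 3.75]
m = 3.625, p(m) = -0.5508 (−); new bracket [3.5, 3.625]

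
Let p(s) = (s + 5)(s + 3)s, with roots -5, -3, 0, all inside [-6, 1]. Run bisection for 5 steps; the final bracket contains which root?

m = -2.5, p(m) = -3.125 (−); new bracket [-2.5, 1]
m = -0.75, p(m) = -7.171875 (−); new bracket [-0.75, 1]
m = 0.125, p(m) = 2.001953 (+); new bracket [-0.75, 0.125]
m = -0.3125, p(m) = -3.9368 (−); new bracket [-0.3125, 0.125]
m = -0.09375, p(m) = -1.3368 (−); new bracket [-0.09375, 0.125]

0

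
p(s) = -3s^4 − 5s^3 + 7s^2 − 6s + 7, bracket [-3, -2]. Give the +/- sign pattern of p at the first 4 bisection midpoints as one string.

m = -2.5, p(m) = 26.6875 (+); new bracket [-3, -2.5]
m = -2.75, p(m) = 8.847656 (+); new bracket [-3, -2.75]
m = -2.875, p(m) = -4.033936 (−); new bracket [-2.875, -2.75]
m = -2.8125, p(m) = 2.771 (+); new bracket [-2.875, -2.8125]

++-+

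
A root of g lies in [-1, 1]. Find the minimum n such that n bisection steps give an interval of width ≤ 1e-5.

Width after n steps is 2/2^n. Need 2^n ≥ 2/1e-5 = 200000.
2^17 = 131072 < 200000 ≤ 2^18 = 262144, so n = 18.

18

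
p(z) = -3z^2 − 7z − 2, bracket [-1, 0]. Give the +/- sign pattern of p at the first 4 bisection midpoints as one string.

+-+-

z = -0.5 gives p = 0.75, positive; keep [-0.5, 0]
z = -0.25 gives p = -0.4375, negative; keep [-0.5, -0.25]
z = -0.375 gives p = 0.203125, positive; keep [-0.375, -0.25]
z = -0.3125 gives p = -0.1055, negative; keep [-0.375, -0.3125]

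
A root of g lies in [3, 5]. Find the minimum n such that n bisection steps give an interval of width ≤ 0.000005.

19

Width after n steps is 2/2^n. Need 2^n ≥ 2/0.000005 = 400000.
2^18 = 262144 < 400000 ≤ 2^19 = 524288, so n = 19.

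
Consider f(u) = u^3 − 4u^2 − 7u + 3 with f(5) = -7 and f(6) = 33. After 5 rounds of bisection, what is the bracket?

[5.21875, 5.25]

midpoint 5.5: f = 9.875 > 0 → [5, 5.5]
midpoint 5.25: f = 0.703125 > 0 → [5, 5.25]
midpoint 5.125: f = -3.326172 < 0 → [5.125, 5.25]
midpoint 5.1875: f = -1.3567 < 0 → [5.1875, 5.25]
midpoint 5.21875: f = -0.3382 < 0 → [5.21875, 5.25]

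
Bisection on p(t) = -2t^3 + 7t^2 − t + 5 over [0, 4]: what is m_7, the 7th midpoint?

3.53125

midpoint 2: p = 15 > 0 → [2, 4]
midpoint 3: p = 11 > 0 → [3, 4]
midpoint 3.5: p = 1.5 > 0 → [3.5, 4]
midpoint 3.75: p = -5.7812 < 0 → [3.5, 3.75]
midpoint 3.625: p = -1.9102 < 0 → [3.5, 3.625]
midpoint 3.5625: p = -0.1489 < 0 → [3.5, 3.5625]
midpoint 3.53125: p = 0.6894 > 0 → [3.53125, 3.5625]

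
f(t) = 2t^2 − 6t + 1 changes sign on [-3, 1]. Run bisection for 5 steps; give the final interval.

[0.125, 0.25]

t = -1 gives f = 9, positive; keep [-1, 1]
t = 0 gives f = 1, positive; keep [0, 1]
t = 0.5 gives f = -1.5, negative; keep [0, 0.5]
t = 0.25 gives f = -0.375, negative; keep [0, 0.25]
t = 0.125 gives f = 0.2812, positive; keep [0.125, 0.25]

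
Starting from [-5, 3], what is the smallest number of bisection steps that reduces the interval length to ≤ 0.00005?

Width after n steps is 8/2^n. Need 2^n ≥ 8/0.00005 = 160000.
2^17 = 131072 < 160000 ≤ 2^18 = 262144, so n = 18.

18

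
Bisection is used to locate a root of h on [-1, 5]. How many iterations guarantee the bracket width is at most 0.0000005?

Width after n steps is 6/2^n. Need 2^n ≥ 6/0.0000005 = 12000000.
2^23 = 8388608 < 12000000 ≤ 2^24 = 16777216, so n = 24.

24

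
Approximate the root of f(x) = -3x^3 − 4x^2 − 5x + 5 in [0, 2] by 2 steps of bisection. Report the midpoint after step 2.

f(1) = -7 < 0, so the root lies in [0, 1]
f(0.5) = 1.125 > 0, so the root lies in [0.5, 1]

0.5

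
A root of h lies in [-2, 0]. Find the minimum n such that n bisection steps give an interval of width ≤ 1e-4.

15

Width after n steps is 2/2^n. Need 2^n ≥ 2/1e-4 = 20000.
2^14 = 16384 < 20000 ≤ 2^15 = 32768, so n = 15.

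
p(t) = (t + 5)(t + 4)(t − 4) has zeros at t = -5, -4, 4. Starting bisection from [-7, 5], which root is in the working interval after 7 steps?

4

p(-1) = -60 < 0, so the root lies in [-1, 5]
p(2) = -84 < 0, so the root lies in [2, 5]
p(3.5) = -31.875 < 0, so the root lies in [3.5, 5]
p(4.25) = 19.0781 > 0, so the root lies in [3.5, 4.25]
p(3.875) = -8.7363 < 0, so the root lies in [3.875, 4.25]
p(4.0625) = 4.5667 > 0, so the root lies in [3.875, 4.0625]
p(3.96875) = -2.2334 < 0, so the root lies in [3.96875, 4.0625]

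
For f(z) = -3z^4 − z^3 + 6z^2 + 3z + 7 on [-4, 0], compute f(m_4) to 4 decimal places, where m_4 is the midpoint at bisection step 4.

-2.6523

z = -2 gives f = -15, negative; keep [-2, 0]
z = -1 gives f = 8, positive; keep [-2, -1]
z = -1.5 gives f = 4.1875, positive; keep [-2, -1.5]
z = -1.75 gives f = -2.6523, negative; keep [-1.75, -1.5]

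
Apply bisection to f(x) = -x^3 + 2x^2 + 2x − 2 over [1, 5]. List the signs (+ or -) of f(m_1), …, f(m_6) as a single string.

-+-+++

x = 3 gives f = -5, negative; keep [1, 3]
x = 2 gives f = 2, positive; keep [2, 3]
x = 2.5 gives f = -0.125, negative; keep [2, 2.5]
x = 2.25 gives f = 1.2344, positive; keep [2.25, 2.5]
x = 2.375 gives f = 0.6348, positive; keep [2.375, 2.5]
x = 2.4375 gives f = 0.2756, positive; keep [2.4375, 2.5]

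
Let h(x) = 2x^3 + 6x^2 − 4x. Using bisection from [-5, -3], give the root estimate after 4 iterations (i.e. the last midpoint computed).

-3.625

h(-4) = -16 < 0, so the root lies in [-4, -3]
h(-3.5) = 1.75 > 0, so the root lies in [-4, -3.5]
h(-3.75) = -6.09375 < 0, so the root lies in [-3.75, -3.5]
h(-3.625) = -1.9258 < 0, so the root lies in [-3.625, -3.5]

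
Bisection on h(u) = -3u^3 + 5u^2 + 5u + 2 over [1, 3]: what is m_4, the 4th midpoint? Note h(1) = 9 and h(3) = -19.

h(2) = 8 > 0, so the root lies in [2, 3]
h(2.5) = -1.125 < 0, so the root lies in [2, 2.5]
h(2.25) = 4.390625 > 0, so the root lies in [2.25, 2.5]
h(2.375) = 1.8887 > 0, so the root lies in [2.375, 2.5]

2.375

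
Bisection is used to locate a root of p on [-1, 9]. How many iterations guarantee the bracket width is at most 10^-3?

14

Width after n steps is 10/2^n. Need 2^n ≥ 10/10^-3 = 10000.
2^13 = 8192 < 10000 ≤ 2^14 = 16384, so n = 14.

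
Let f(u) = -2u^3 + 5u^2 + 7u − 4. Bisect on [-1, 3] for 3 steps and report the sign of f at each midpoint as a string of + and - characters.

f(1) = 6 > 0, so the root lies in [-1, 1]
f(0) = -4 < 0, so the root lies in [0, 1]
f(0.5) = 0.5 > 0, so the root lies in [0, 0.5]

+-+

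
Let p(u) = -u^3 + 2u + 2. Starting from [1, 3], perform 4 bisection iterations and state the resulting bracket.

m = 2, p(m) = -2 (−); new bracket [1, 2]
m = 1.5, p(m) = 1.625 (+); new bracket [1.5, 2]
m = 1.75, p(m) = 0.140625 (+); new bracket [1.75, 2]
m = 1.875, p(m) = -0.8418 (−); new bracket [1.75, 1.875]

[1.75, 1.875]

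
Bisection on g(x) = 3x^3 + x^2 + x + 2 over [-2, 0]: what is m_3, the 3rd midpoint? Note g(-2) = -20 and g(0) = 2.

-0.75

x = -1 gives g = -1, negative; keep [-1, 0]
x = -0.5 gives g = 1.375, positive; keep [-1, -0.5]
x = -0.75 gives g = 0.546875, positive; keep [-1, -0.75]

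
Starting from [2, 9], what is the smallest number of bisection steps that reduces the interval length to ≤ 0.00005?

Width after n steps is 7/2^n. Need 2^n ≥ 7/0.00005 = 140000.
2^17 = 131072 < 140000 ≤ 2^18 = 262144, so n = 18.

18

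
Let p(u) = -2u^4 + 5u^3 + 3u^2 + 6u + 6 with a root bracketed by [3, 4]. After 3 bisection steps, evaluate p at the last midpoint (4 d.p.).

-6.8540

p(3.5) = -22 < 0, so the root lies in [3, 3.5]
p(3.25) = 5.695312 > 0, so the root lies in [3.25, 3.5]
p(3.375) = -6.854004 < 0, so the root lies in [3.25, 3.375]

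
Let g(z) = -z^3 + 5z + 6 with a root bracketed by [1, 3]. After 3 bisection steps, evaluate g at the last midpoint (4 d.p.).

m = 2, g(m) = 8 (+); new bracket [2, 3]
m = 2.5, g(m) = 2.875 (+); new bracket [2.5, 3]
m = 2.75, g(m) = -1.046875 (−); new bracket [2.5, 2.75]

-1.0469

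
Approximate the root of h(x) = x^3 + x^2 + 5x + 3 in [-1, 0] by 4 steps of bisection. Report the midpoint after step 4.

-0.6875

h(-0.5) = 0.625 > 0, so the root lies in [-1, -0.5]
h(-0.75) = -0.609375 < 0, so the root lies in [-0.75, -0.5]
h(-0.625) = 0.021484 > 0, so the root lies in [-0.75, -0.625]
h(-0.6875) = -0.2898 < 0, so the root lies in [-0.6875, -0.625]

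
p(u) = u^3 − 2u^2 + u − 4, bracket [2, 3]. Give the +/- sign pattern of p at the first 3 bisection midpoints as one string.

p(2.5) = 1.625 > 0, so the root lies in [2, 2.5]
p(2.25) = -0.484375 < 0, so the root lies in [2.25, 2.5]
p(2.375) = 0.490234 > 0, so the root lies in [2.25, 2.375]

+-+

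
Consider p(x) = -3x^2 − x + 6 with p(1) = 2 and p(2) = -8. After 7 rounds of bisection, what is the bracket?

[1.25, 1.2578125]

midpoint 1.5: p = -2.25 < 0 → [1, 1.5]
midpoint 1.25: p = 0.0625 > 0 → [1.25, 1.5]
midpoint 1.375: p = -1.046875 < 0 → [1.25, 1.375]
midpoint 1.3125: p = -0.4805 < 0 → [1.25, 1.3125]
midpoint 1.28125: p = -0.2061 < 0 → [1.25, 1.28125]
midpoint 1.265625: p = -0.071 < 0 → [1.25, 1.265625]
midpoint 1.2578125: p = -0.0041 < 0 → [1.25, 1.2578125]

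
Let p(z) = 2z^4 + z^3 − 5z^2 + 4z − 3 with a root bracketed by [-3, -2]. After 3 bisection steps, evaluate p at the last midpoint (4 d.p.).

-2.8921

p(-2.5) = 18.25 > 0, so the root lies in [-2.5, -2]
p(-2.25) = 2.554688 > 0, so the root lies in [-2.25, -2]
p(-2.125) = -2.89209 < 0, so the root lies in [-2.25, -2.125]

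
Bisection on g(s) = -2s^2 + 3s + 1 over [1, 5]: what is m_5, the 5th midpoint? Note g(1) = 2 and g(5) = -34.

1.875

midpoint 3: g = -8 < 0 → [1, 3]
midpoint 2: g = -1 < 0 → [1, 2]
midpoint 1.5: g = 1 > 0 → [1.5, 2]
midpoint 1.75: g = 0.125 > 0 → [1.75, 2]
midpoint 1.875: g = -0.4062 < 0 → [1.75, 1.875]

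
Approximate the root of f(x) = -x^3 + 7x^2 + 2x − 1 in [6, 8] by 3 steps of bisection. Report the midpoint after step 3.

midpoint 7: f = 13 > 0 → [7, 8]
midpoint 7.5: f = -14.125 < 0 → [7, 7.5]
midpoint 7.25: f = 0.359375 > 0 → [7.25, 7.5]

7.25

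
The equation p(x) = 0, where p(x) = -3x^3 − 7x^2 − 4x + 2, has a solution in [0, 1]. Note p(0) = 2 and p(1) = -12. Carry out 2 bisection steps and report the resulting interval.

p(0.5) = -2.125 < 0, so the root lies in [0, 0.5]
p(0.25) = 0.515625 > 0, so the root lies in [0.25, 0.5]

[0.25, 0.5]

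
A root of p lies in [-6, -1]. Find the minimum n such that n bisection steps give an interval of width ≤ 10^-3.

13

Width after n steps is 5/2^n. Need 2^n ≥ 5/10^-3 = 5000.
2^12 = 4096 < 5000 ≤ 2^13 = 8192, so n = 13.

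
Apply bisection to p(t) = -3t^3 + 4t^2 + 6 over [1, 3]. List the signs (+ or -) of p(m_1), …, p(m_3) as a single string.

-++

t = 2 gives p = -2, negative; keep [1, 2]
t = 1.5 gives p = 4.875, positive; keep [1.5, 2]
t = 1.75 gives p = 2.171875, positive; keep [1.75, 2]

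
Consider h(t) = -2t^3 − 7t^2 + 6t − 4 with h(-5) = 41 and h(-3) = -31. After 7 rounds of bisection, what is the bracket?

[-4.3125, -4.296875]

midpoint -4: h = -12 < 0 → [-5, -4]
midpoint -4.5: h = 9.5 > 0 → [-4.5, -4]
midpoint -4.25: h = -2.40625 < 0 → [-4.5, -4.25]
midpoint -4.375: h = 3.2461 > 0 → [-4.375, -4.25]
midpoint -4.3125: h = 0.3462 > 0 → [-4.3125, -4.25]
midpoint -4.28125: h = -1.0483 < 0 → [-4.3125, -4.28125]
midpoint -4.296875: h = -0.3556 < 0 → [-4.3125, -4.296875]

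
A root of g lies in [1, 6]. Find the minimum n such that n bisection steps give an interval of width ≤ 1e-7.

Width after n steps is 5/2^n. Need 2^n ≥ 5/1e-7 = 50000000.
2^25 = 33554432 < 50000000 ≤ 2^26 = 67108864, so n = 26.

26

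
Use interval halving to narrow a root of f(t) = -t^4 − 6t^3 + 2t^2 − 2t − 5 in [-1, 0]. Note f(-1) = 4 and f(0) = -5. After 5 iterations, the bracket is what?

[-0.78125, -0.75]

midpoint -0.5: f = -2.8125 < 0 → [-1, -0.5]
midpoint -0.75: f = -0.160156 < 0 → [-1, -0.75]
midpoint -0.875: f = 1.7146 > 0 → [-0.875, -0.75]
midpoint -0.8125: f = 0.7278 > 0 → [-0.8125, -0.75]
midpoint -0.78125: f = 0.2717 > 0 → [-0.78125, -0.75]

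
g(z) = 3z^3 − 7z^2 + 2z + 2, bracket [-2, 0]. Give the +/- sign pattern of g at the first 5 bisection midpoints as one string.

--++-

midpoint -1: g = -10 < 0 → [-1, 0]
midpoint -0.5: g = -1.125 < 0 → [-0.5, 0]
midpoint -0.25: g = 1.015625 > 0 → [-0.5, -0.25]
midpoint -0.375: g = 0.1074 > 0 → [-0.5, -0.375]
midpoint -0.4375: g = -0.4661 < 0 → [-0.4375, -0.375]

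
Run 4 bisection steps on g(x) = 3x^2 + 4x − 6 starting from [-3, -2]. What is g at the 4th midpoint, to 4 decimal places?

-0.3945

midpoint -2.5: g = 2.75 > 0 → [-2.5, -2]
midpoint -2.25: g = 0.1875 > 0 → [-2.25, -2]
midpoint -2.125: g = -0.953125 < 0 → [-2.25, -2.125]
midpoint -2.1875: g = -0.3945 < 0 → [-2.25, -2.1875]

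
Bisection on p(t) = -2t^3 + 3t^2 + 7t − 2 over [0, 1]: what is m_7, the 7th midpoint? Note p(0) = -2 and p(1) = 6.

p(0.5) = 2 > 0, so the root lies in [0, 0.5]
p(0.25) = -0.09375 < 0, so the root lies in [0.25, 0.5]
p(0.375) = 0.941406 > 0, so the root lies in [0.25, 0.375]
p(0.3125) = 0.4194 > 0, so the root lies in [0.25, 0.3125]
p(0.28125) = 0.1616 > 0, so the root lies in [0.25, 0.28125]
p(0.265625) = 0.0336 > 0, so the root lies in [0.25, 0.265625]
p(0.2578125) = -0.0302 < 0, so the root lies in [0.2578125, 0.265625]

0.2578125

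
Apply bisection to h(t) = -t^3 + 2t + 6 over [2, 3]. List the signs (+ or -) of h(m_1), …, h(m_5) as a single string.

t = 2.5 gives h = -4.625, negative; keep [2, 2.5]
t = 2.25 gives h = -0.890625, negative; keep [2, 2.25]
t = 2.125 gives h = 0.654297, positive; keep [2.125, 2.25]
t = 2.1875 gives h = -0.0925, negative; keep [2.125, 2.1875]
t = 2.15625 gives h = 0.2872, positive; keep [2.15625, 2.1875]

--+-+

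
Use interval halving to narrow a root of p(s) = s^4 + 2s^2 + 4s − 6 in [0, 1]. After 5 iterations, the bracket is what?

s = 0.5 gives p = -3.4375, negative; keep [0.5, 1]
s = 0.75 gives p = -1.558594, negative; keep [0.75, 1]
s = 0.875 gives p = -0.382568, negative; keep [0.875, 1]
s = 0.9375 gives p = 0.2803, positive; keep [0.875, 0.9375]
s = 0.90625 gives p = -0.0579, negative; keep [0.90625, 0.9375]

[0.90625, 0.9375]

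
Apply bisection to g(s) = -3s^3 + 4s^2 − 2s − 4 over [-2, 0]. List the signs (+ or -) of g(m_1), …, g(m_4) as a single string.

+-+-

m = -1, g(m) = 5 (+); new bracket [-1, 0]
m = -0.5, g(m) = -1.625 (−); new bracket [-1, -0.5]
m = -0.75, g(m) = 1.015625 (+); new bracket [-0.75, -0.5]
m = -0.625, g(m) = -0.4551 (−); new bracket [-0.75, -0.625]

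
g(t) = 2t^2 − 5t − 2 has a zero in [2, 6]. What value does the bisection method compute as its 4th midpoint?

t = 4 gives g = 10, positive; keep [2, 4]
t = 3 gives g = 1, positive; keep [2, 3]
t = 2.5 gives g = -2, negative; keep [2.5, 3]
t = 2.75 gives g = -0.625, negative; keep [2.75, 3]

2.75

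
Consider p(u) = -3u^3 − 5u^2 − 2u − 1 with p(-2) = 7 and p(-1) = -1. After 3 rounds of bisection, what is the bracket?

[-1.375, -1.25]

midpoint -1.5: p = 0.875 > 0 → [-1.5, -1]
midpoint -1.25: p = -0.453125 < 0 → [-1.5, -1.25]
midpoint -1.375: p = 0.095703 > 0 → [-1.375, -1.25]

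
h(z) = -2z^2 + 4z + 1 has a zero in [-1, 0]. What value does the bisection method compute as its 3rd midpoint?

-0.125

m = -0.5, h(m) = -1.5 (−); new bracket [-0.5, 0]
m = -0.25, h(m) = -0.125 (−); new bracket [-0.25, 0]
m = -0.125, h(m) = 0.46875 (+); new bracket [-0.25, -0.125]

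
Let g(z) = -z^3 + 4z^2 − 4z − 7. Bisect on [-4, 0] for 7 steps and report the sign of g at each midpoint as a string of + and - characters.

++--+--

midpoint -2: g = 25 > 0 → [-2, 0]
midpoint -1: g = 2 > 0 → [-1, 0]
midpoint -0.5: g = -3.875 < 0 → [-1, -0.5]
midpoint -0.75: g = -1.3281 < 0 → [-1, -0.75]
midpoint -0.875: g = 0.2324 > 0 → [-0.875, -0.75]
midpoint -0.8125: g = -0.573 < 0 → [-0.875, -0.8125]
midpoint -0.84375: g = -0.1767 < 0 → [-0.875, -0.84375]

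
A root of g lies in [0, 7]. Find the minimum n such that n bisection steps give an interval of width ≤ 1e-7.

Width after n steps is 7/2^n. Need 2^n ≥ 7/1e-7 = 70000000.
2^26 = 67108864 < 70000000 ≤ 2^27 = 134217728, so n = 27.

27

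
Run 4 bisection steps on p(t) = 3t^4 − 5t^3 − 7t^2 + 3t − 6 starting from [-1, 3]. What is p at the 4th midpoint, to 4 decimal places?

t = 1 gives p = -12, negative; keep [1, 3]
t = 2 gives p = -20, negative; keep [2, 3]
t = 2.5 gives p = -3.1875, negative; keep [2.5, 3]
t = 2.75 gives p = 16.9023, positive; keep [2.5, 2.75]

16.9023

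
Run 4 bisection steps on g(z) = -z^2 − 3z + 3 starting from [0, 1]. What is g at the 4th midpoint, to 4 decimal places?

g(0.5) = 1.25 > 0, so the root lies in [0.5, 1]
g(0.75) = 0.1875 > 0, so the root lies in [0.75, 1]
g(0.875) = -0.390625 < 0, so the root lies in [0.75, 0.875]
g(0.8125) = -0.0977 < 0, so the root lies in [0.75, 0.8125]

-0.0977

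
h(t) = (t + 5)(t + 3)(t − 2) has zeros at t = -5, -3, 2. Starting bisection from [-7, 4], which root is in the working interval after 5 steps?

2

m = -1.5, h(m) = -18.375 (−); new bracket [-1.5, 4]
m = 1.25, h(m) = -19.921875 (−); new bracket [1.25, 4]
m = 2.625, h(m) = 26.806641 (+); new bracket [1.25, 2.625]
m = 1.9375, h(m) = -2.1409 (−); new bracket [1.9375, 2.625]
m = 2.28125, h(m) = 10.8152 (+); new bracket [1.9375, 2.28125]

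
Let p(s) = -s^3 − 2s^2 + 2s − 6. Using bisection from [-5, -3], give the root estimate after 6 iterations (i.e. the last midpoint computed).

-3.21875

s = -4 gives p = 18, positive; keep [-4, -3]
s = -3.5 gives p = 5.375, positive; keep [-3.5, -3]
s = -3.25 gives p = 0.703125, positive; keep [-3.25, -3]
s = -3.125 gives p = -1.2637, negative; keep [-3.25, -3.125]
s = -3.1875 gives p = -0.3098, negative; keep [-3.25, -3.1875]
s = -3.21875 gives p = 0.1892, positive; keep [-3.21875, -3.1875]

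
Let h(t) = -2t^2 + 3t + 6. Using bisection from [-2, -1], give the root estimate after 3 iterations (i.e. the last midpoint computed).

m = -1.5, h(m) = -3 (−); new bracket [-1.5, -1]
m = -1.25, h(m) = -0.875 (−); new bracket [-1.25, -1]
m = -1.125, h(m) = 0.09375 (+); new bracket [-1.25, -1.125]

-1.125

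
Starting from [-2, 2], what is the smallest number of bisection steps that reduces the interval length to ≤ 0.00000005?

27

Width after n steps is 4/2^n. Need 2^n ≥ 4/0.00000005 = 80000000.
2^26 = 67108864 < 80000000 ≤ 2^27 = 134217728, so n = 27.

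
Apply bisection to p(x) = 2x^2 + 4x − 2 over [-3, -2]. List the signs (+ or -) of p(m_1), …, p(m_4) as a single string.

+--+

p(-2.5) = 0.5 > 0, so the root lies in [-2.5, -2]
p(-2.25) = -0.875 < 0, so the root lies in [-2.5, -2.25]
p(-2.375) = -0.21875 < 0, so the root lies in [-2.5, -2.375]
p(-2.4375) = 0.1328 > 0, so the root lies in [-2.4375, -2.375]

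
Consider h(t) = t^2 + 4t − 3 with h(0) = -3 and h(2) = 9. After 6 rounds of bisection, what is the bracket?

t = 1 gives h = 2, positive; keep [0, 1]
t = 0.5 gives h = -0.75, negative; keep [0.5, 1]
t = 0.75 gives h = 0.5625, positive; keep [0.5, 0.75]
t = 0.625 gives h = -0.1094, negative; keep [0.625, 0.75]
t = 0.6875 gives h = 0.2227, positive; keep [0.625, 0.6875]
t = 0.65625 gives h = 0.0557, positive; keep [0.625, 0.65625]

[0.625, 0.65625]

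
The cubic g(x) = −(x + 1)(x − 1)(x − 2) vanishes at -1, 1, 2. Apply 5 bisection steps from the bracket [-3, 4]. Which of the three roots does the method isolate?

x = 0.5 gives g = -1.125, negative; keep [-3, 0.5]
x = -1.25 gives g = 1.828125, positive; keep [-1.25, 0.5]
x = -0.375 gives g = -2.041016, negative; keep [-1.25, -0.375]
x = -0.8125 gives g = -0.9558, negative; keep [-1.25, -0.8125]
x = -1.03125 gives g = 0.1924, positive; keep [-1.03125, -0.8125]

-1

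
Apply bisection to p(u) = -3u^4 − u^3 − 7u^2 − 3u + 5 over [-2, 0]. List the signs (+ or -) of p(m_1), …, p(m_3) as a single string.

-++

p(-1) = -1 < 0, so the root lies in [-1, 0]
p(-0.5) = 4.6875 > 0, so the root lies in [-1, -0.5]
p(-0.75) = 2.785156 > 0, so the root lies in [-1, -0.75]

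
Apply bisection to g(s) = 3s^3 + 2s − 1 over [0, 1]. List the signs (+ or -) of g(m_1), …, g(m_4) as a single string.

+--+

m = 0.5, g(m) = 0.375 (+); new bracket [0, 0.5]
m = 0.25, g(m) = -0.453125 (−); new bracket [0.25, 0.5]
m = 0.375, g(m) = -0.091797 (−); new bracket [0.375, 0.5]
m = 0.4375, g(m) = 0.1262 (+); new bracket [0.375, 0.4375]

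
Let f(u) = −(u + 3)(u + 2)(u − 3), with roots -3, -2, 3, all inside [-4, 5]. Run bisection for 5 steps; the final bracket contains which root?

m = 0.5, f(m) = 21.875 (+); new bracket [0.5, 5]
m = 2.75, f(m) = 6.828125 (+); new bracket [2.75, 5]
m = 3.875, f(m) = -35.341797 (−); new bracket [2.75, 3.875]
m = 3.3125, f(m) = -10.4797 (−); new bracket [2.75, 3.3125]
m = 3.03125, f(m) = -0.9483 (−); new bracket [2.75, 3.03125]

3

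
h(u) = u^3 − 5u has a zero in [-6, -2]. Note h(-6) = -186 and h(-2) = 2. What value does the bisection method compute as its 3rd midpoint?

midpoint -4: h = -44 < 0 → [-4, -2]
midpoint -3: h = -12 < 0 → [-3, -2]
midpoint -2.5: h = -3.125 < 0 → [-2.5, -2]

-2.5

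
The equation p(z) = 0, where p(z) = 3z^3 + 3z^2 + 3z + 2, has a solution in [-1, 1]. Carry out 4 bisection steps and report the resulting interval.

z = 0 gives p = 2, positive; keep [-1, 0]
z = -0.5 gives p = 0.875, positive; keep [-1, -0.5]
z = -0.75 gives p = 0.171875, positive; keep [-1, -0.75]
z = -0.875 gives p = -0.3379, negative; keep [-0.875, -0.75]

[-0.875, -0.75]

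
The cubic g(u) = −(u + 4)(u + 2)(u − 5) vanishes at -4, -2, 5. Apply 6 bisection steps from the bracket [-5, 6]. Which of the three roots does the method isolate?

5

m = 0.5, g(m) = 50.625 (+); new bracket [0.5, 6]
m = 3.25, g(m) = 66.609375 (+); new bracket [3.25, 6]
m = 4.625, g(m) = 21.427734 (+); new bracket [4.625, 6]
m = 5.3125, g(m) = -21.2805 (−); new bracket [4.625, 5.3125]
m = 4.96875, g(m) = 1.9532 (+); new bracket [4.96875, 5.3125]
m = 5.140625, g(m) = -9.1786 (−); new bracket [4.96875, 5.140625]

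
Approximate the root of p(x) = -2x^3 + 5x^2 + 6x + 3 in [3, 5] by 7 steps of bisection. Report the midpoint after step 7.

p(4) = -21 < 0, so the root lies in [3, 4]
p(3.5) = -0.5 < 0, so the root lies in [3, 3.5]
p(3.25) = 6.65625 > 0, so the root lies in [3.25, 3.5]
p(3.375) = 3.3164 > 0, so the root lies in [3.375, 3.5]
p(3.4375) = 1.4692 > 0, so the root lies in [3.4375, 3.5]
p(3.46875) = 0.5001 > 0, so the root lies in [3.46875, 3.5]
p(3.484375) = 0.0039 > 0, so the root lies in [3.484375, 3.5]

3.484375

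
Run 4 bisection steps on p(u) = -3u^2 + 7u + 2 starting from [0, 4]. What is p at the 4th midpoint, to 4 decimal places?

-1.4375

u = 2 gives p = 4, positive; keep [2, 4]
u = 3 gives p = -4, negative; keep [2, 3]
u = 2.5 gives p = 0.75, positive; keep [2.5, 3]
u = 2.75 gives p = -1.4375, negative; keep [2.5, 2.75]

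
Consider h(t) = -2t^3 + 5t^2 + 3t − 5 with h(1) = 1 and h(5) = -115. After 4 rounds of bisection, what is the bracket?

[2.5, 2.75]

h(3) = -5 < 0, so the root lies in [1, 3]
h(2) = 5 > 0, so the root lies in [2, 3]
h(2.5) = 2.5 > 0, so the root lies in [2.5, 3]
h(2.75) = -0.5312 < 0, so the root lies in [2.5, 2.75]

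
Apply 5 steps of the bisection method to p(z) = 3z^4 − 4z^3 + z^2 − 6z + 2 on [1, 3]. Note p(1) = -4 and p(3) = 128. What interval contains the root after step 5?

[1.6875, 1.75]

z = 2 gives p = 10, positive; keep [1, 2]
z = 1.5 gives p = -3.0625, negative; keep [1.5, 2]
z = 1.75 gives p = 1.261719, positive; keep [1.5, 1.75]
z = 1.625 gives p = -1.3547, negative; keep [1.625, 1.75]
z = 1.6875 gives p = -0.1716, negative; keep [1.6875, 1.75]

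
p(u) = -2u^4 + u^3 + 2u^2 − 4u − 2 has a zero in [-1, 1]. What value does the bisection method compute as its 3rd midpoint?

-0.25

p(0) = -2 < 0, so the root lies in [-1, 0]
p(-0.5) = 0.25 > 0, so the root lies in [-0.5, 0]
p(-0.25) = -0.898438 < 0, so the root lies in [-0.5, -0.25]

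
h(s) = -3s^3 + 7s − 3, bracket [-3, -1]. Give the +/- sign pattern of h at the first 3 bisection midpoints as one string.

+-+

h(-2) = 7 > 0, so the root lies in [-2, -1]
h(-1.5) = -3.375 < 0, so the root lies in [-2, -1.5]
h(-1.75) = 0.828125 > 0, so the root lies in [-1.75, -1.5]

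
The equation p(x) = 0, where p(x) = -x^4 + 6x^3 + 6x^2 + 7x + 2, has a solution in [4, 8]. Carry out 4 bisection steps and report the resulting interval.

midpoint 6: p = 260 > 0 → [6, 8]
midpoint 7: p = 2 > 0 → [7, 8]
midpoint 7.5: p = -240.8125 < 0 → [7, 7.5]
midpoint 7.25: p = -108.2227 < 0 → [7, 7.25]

[7, 7.25]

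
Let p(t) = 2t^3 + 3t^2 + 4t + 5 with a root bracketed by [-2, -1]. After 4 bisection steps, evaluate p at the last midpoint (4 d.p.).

0.3960

m = -1.5, p(m) = -1 (−); new bracket [-1.5, -1]
m = -1.25, p(m) = 0.78125 (+); new bracket [-1.5, -1.25]
m = -1.375, p(m) = -0.027344 (−); new bracket [-1.375, -1.25]
m = -1.3125, p(m) = 0.396 (+); new bracket [-1.375, -1.3125]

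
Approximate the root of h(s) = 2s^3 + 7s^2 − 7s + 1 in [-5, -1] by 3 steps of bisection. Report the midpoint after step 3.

-4.5

midpoint -3: h = 31 > 0 → [-5, -3]
midpoint -4: h = 13 > 0 → [-5, -4]
midpoint -4.5: h = -8 < 0 → [-4.5, -4]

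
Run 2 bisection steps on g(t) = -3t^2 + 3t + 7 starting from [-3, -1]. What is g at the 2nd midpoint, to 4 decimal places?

-4.2500

t = -2 gives g = -11, negative; keep [-2, -1]
t = -1.5 gives g = -4.25, negative; keep [-1.5, -1]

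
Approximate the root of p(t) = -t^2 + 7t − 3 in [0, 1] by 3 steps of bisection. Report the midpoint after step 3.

0.375

m = 0.5, p(m) = 0.25 (+); new bracket [0, 0.5]
m = 0.25, p(m) = -1.3125 (−); new bracket [0.25, 0.5]
m = 0.375, p(m) = -0.515625 (−); new bracket [0.375, 0.5]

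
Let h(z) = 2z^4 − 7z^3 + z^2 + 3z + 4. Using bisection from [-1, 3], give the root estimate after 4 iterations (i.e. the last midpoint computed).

m = 1, h(m) = 3 (+); new bracket [1, 3]
m = 2, h(m) = -10 (−); new bracket [1, 2]
m = 1.5, h(m) = -2.75 (−); new bracket [1, 1.5]
m = 1.25, h(m) = 0.5234 (+); new bracket [1.25, 1.5]

1.25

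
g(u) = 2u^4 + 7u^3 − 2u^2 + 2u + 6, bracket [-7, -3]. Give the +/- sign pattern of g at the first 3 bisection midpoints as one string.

u = -5 gives g = 321, positive; keep [-5, -3]
u = -4 gives g = 30, positive; keep [-4, -3]
u = -3.5 gives g = -25.5, negative; keep [-4, -3.5]

++-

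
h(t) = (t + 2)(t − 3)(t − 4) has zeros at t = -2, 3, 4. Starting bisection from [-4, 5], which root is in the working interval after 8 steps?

midpoint 0.5: h = 21.875 > 0 → [-4, 0.5]
midpoint -1.75: h = 6.828125 > 0 → [-4, -1.75]
midpoint -2.875: h = -35.341797 < 0 → [-2.875, -1.75]
midpoint -2.3125: h = -10.4797 < 0 → [-2.3125, -1.75]
midpoint -2.03125: h = -0.9483 < 0 → [-2.03125, -1.75]
midpoint -1.890625: h = 3.151 > 0 → [-2.03125, -1.890625]
midpoint -1.9609375: h = 1.1551 > 0 → [-2.03125, -1.9609375]
midpoint -1.99609375: h = 0.117 > 0 → [-2.03125, -1.99609375]

-2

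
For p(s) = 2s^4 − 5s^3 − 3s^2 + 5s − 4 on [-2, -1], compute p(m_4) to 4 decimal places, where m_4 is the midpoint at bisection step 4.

1.5096

s = -1.5 gives p = 8.75, positive; keep [-1.5, -1]
s = -1.25 gives p = -0.289062, negative; keep [-1.5, -1.25]
s = -1.375 gives p = 3.600098, positive; keep [-1.375, -1.25]
s = -1.3125 gives p = 1.5096, positive; keep [-1.3125, -1.25]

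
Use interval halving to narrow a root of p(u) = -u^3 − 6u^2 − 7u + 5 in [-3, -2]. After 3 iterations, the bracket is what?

[-2.75, -2.625]

p(-2.5) = 0.625 > 0, so the root lies in [-3, -2.5]
p(-2.75) = -0.328125 < 0, so the root lies in [-2.75, -2.5]
p(-2.625) = 0.119141 > 0, so the root lies in [-2.75, -2.625]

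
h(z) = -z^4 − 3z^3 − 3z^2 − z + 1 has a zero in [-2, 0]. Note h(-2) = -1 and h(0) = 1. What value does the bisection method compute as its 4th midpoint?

-1.875

m = -1, h(m) = 1 (+); new bracket [-2, -1]
m = -1.5, h(m) = 0.8125 (+); new bracket [-2, -1.5]
m = -1.75, h(m) = 0.261719 (+); new bracket [-2, -1.75]
m = -1.875, h(m) = -0.2561 (−); new bracket [-1.875, -1.75]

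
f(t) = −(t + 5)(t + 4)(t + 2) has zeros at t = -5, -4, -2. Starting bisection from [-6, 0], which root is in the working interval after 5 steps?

-2

midpoint -3: f = 2 > 0 → [-3, 0]
midpoint -1.5: f = -4.375 < 0 → [-3, -1.5]
midpoint -2.25: f = 1.203125 > 0 → [-2.25, -1.5]
midpoint -1.875: f = -0.8301 < 0 → [-2.25, -1.875]
midpoint -2.0625: f = 0.3557 > 0 → [-2.0625, -1.875]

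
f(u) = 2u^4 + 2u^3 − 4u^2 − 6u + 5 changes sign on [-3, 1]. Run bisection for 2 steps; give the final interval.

[0, 1]

m = -1, f(m) = 7 (+); new bracket [-1, 1]
m = 0, f(m) = 5 (+); new bracket [0, 1]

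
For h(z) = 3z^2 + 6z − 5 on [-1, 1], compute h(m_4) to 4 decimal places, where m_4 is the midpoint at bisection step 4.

-0.0781

m = 0, h(m) = -5 (−); new bracket [0, 1]
m = 0.5, h(m) = -1.25 (−); new bracket [0.5, 1]
m = 0.75, h(m) = 1.1875 (+); new bracket [0.5, 0.75]
m = 0.625, h(m) = -0.0781 (−); new bracket [0.625, 0.75]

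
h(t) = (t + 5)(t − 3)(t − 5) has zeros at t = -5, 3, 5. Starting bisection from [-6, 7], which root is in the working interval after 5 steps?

-5

t = 0.5 gives h = 61.875, positive; keep [-6, 0.5]
t = -2.75 gives h = 100.265625, positive; keep [-6, -2.75]
t = -4.375 gives h = 43.212891, positive; keep [-6, -4.375]
t = -5.1875 gives h = -15.6394, negative; keep [-5.1875, -4.375]
t = -4.78125 gives h = 16.6491, positive; keep [-5.1875, -4.78125]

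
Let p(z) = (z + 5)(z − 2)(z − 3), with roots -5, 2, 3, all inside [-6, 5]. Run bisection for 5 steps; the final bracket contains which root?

z = -0.5 gives p = 39.375, positive; keep [-6, -0.5]
z = -3.25 gives p = 57.421875, positive; keep [-6, -3.25]
z = -4.625 gives p = 18.943359, positive; keep [-6, -4.625]
z = -5.3125 gives p = -18.9954, negative; keep [-5.3125, -4.625]
z = -4.96875 gives p = 1.7354, positive; keep [-5.3125, -4.96875]

-5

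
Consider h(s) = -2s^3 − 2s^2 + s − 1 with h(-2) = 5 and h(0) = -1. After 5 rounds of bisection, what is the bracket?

h(-1) = -2 < 0, so the root lies in [-2, -1]
h(-1.5) = -0.25 < 0, so the root lies in [-2, -1.5]
h(-1.75) = 1.84375 > 0, so the root lies in [-1.75, -1.5]
h(-1.625) = 0.6758 > 0, so the root lies in [-1.625, -1.5]
h(-1.5625) = 0.1841 > 0, so the root lies in [-1.5625, -1.5]

[-1.5625, -1.5]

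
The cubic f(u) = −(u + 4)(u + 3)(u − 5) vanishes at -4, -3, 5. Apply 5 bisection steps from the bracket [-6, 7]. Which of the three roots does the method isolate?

m = 0.5, f(m) = 70.875 (+); new bracket [0.5, 7]
m = 3.75, f(m) = 65.390625 (+); new bracket [3.75, 7]
m = 5.375, f(m) = -29.443359 (−); new bracket [3.75, 5.375]
m = 4.5625, f(m) = 28.3298 (+); new bracket [4.5625, 5.375]
m = 4.96875, f(m) = 2.2334 (+); new bracket [4.96875, 5.375]

5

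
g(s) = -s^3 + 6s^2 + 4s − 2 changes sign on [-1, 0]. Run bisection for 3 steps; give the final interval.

midpoint -0.5: g = -2.375 < 0 → [-1, -0.5]
midpoint -0.75: g = -1.203125 < 0 → [-1, -0.75]
midpoint -0.875: g = -0.236328 < 0 → [-1, -0.875]

[-1, -0.875]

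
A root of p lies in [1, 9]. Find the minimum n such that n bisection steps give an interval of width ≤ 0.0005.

Width after n steps is 8/2^n. Need 2^n ≥ 8/0.0005 = 16000.
2^13 = 8192 < 16000 ≤ 2^14 = 16384, so n = 14.

14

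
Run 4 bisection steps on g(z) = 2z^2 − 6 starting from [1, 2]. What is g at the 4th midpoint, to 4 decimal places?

-0.3047

midpoint 1.5: g = -1.5 < 0 → [1.5, 2]
midpoint 1.75: g = 0.125 > 0 → [1.5, 1.75]
midpoint 1.625: g = -0.71875 < 0 → [1.625, 1.75]
midpoint 1.6875: g = -0.3047 < 0 → [1.6875, 1.75]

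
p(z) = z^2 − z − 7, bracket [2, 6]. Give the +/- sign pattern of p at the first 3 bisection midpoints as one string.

m = 4, p(m) = 5 (+); new bracket [2, 4]
m = 3, p(m) = -1 (−); new bracket [3, 4]
m = 3.5, p(m) = 1.75 (+); new bracket [3, 3.5]

+-+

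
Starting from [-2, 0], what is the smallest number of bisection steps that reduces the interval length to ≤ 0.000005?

19

Width after n steps is 2/2^n. Need 2^n ≥ 2/0.000005 = 400000.
2^18 = 262144 < 400000 ≤ 2^19 = 524288, so n = 19.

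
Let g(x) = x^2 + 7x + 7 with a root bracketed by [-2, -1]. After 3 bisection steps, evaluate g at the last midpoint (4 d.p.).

g(-1.5) = -1.25 < 0, so the root lies in [-1.5, -1]
g(-1.25) = -0.1875 < 0, so the root lies in [-1.25, -1]
g(-1.125) = 0.390625 > 0, so the root lies in [-1.25, -1.125]

0.3906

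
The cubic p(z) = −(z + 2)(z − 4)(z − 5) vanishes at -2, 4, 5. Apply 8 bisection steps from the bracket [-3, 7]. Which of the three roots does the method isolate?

-2

p(2) = -24 < 0, so the root lies in [-3, 2]
p(-0.5) = -37.125 < 0, so the root lies in [-3, -0.5]
p(-1.75) = -9.703125 < 0, so the root lies in [-3, -1.75]
p(-2.375) = 17.6309 > 0, so the root lies in [-2.375, -1.75]
p(-2.0625) = 2.676 > 0, so the root lies in [-2.0625, -1.75]
p(-1.90625) = -3.8241 < 0, so the root lies in [-2.0625, -1.90625]
p(-1.984375) = -0.6531 < 0, so the root lies in [-2.0625, -1.984375]
p(-2.0234375) = 0.9915 > 0, so the root lies in [-2.0234375, -1.984375]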